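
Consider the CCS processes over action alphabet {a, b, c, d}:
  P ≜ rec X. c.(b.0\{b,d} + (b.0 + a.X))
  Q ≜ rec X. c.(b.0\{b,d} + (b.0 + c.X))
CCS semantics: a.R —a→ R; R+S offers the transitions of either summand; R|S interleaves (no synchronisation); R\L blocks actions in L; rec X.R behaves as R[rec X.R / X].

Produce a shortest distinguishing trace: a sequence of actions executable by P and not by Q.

ca

LTS(P): 4 reachable states
  s0 = rec X. c.(b.0\{b,d} + (b.0 + a.X)) :: ··c··> s1
  s1 = b.0\{b,d} + (b.0 + a.(rec X. c.(b.0\{b,d} + (b.0 + a.X)))) :: ··a··> s0, ··b··> s2, ··b··> s3
  s2 = 0 :: ∅
  s3 = 0\{b,d} :: ∅
LTS(Q): 4 reachable states
  t0 = rec X. c.(b.0\{b,d} + (b.0 + c.X)) :: ··c··> t1
  t1 = b.0\{b,d} + (b.0 + c.(rec X. c.(b.0\{b,d} + (b.0 + c.X)))) :: ··b··> t2, ··b··> t3, ··c··> t0
  t2 = 0 :: ∅
  t3 = 0\{b,d} :: ∅
Trace ⟨ca⟩ through P, begin at {s0}:
  step 1 (c): {s1}
  step 2 (a): {s0}
  P completes σ.
Trace ⟨ca⟩ through Q, begin at {t0}:
  step 1 (c): {t1}
  step 2 (a): ∅ (Q stuck)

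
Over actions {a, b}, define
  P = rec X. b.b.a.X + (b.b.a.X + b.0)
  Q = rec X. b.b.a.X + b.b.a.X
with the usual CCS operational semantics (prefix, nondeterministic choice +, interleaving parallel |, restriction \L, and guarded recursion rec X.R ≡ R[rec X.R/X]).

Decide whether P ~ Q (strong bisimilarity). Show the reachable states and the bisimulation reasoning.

LTS(P): 4 reachable states
  u0 = rec X. b.b.a.X + (b.b.a.X + b.0) ⊢ -b-> u1, -b-> u2
  u1 = 0 ⊢ (no moves)
  u2 = b.a.(rec X. b.b.a.X + (b.b.a.X + b.0)) ⊢ -b-> u3
  u3 = a.(rec X. b.b.a.X + (b.b.a.X + b.0)) ⊢ -a-> u0
LTS(Q): 3 reachable states
  v0 = rec X. b.b.a.X + b.b.a.X ⊢ -b-> v1
  v1 = b.a.(rec X. b.b.a.X + b.b.a.X) ⊢ -b-> v2
  v2 = a.(rec X. b.b.a.X + b.b.a.X) ⊢ -a-> v0
Bisimilarity quotient blocks:
  B0 = {u0}
  B1 = {u2}
  B2 = {u3}
  B3 = {u1}
  B4 = {v0}
  B5 = {v1}
  B6 = {v2}
u0 ∈ B0, v0 ∈ B4 → different blocks

not bisimilar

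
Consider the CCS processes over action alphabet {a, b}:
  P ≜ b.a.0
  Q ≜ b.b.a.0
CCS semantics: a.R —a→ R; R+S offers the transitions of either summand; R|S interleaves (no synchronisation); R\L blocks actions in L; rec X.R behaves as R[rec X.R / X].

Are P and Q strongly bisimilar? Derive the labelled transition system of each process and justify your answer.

NO

Reachable graph of P (3 states):
  m0 = b.a.0 ⊢ =b=> m1
  m1 = a.0 ⊢ =a=> m2
  m2 = 0 ⊢ stopped
Reachable graph of Q (4 states):
  n0 = b.b.a.0 ⊢ =b=> n1
  n1 = b.a.0 ⊢ =b=> n2
  n2 = a.0 ⊢ =a=> n3
  n3 = 0 ⊢ stopped
Partition-refinement fixed point:
  B0 = {m0, n1}
  B1 = {m1, n2}
  B2 = {m2, n3}
  B3 = {n0}
m0 ∈ B0, n0 ∈ B3 → different blocks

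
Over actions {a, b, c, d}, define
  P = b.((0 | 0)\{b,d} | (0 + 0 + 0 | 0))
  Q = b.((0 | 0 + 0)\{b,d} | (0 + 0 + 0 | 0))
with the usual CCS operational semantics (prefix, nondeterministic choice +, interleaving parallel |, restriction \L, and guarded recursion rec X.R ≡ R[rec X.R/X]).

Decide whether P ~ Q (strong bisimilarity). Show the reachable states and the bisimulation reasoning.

Reachable graph of P (2 states):
  u0 = b.((0 | 0)\{b,d} | (0 + 0 + 0 | 0)) :: --b--▸ u1
  u1 = (0 | 0)\{b,d} | (0 + 0 + 0 | 0) :: stopped
Reachable graph of Q (2 states):
  v0 = b.((0 | 0 + 0)\{b,d} | (0 + 0 + 0 | 0)) :: --b--▸ v1
  v1 = (0 | 0 + 0)\{b,d} | (0 + 0 + 0 | 0) :: stopped
Partition-refinement fixed point:
  B0 = {u0, v0}
  B1 = {u1, v1}
u0 ∈ B0, v0 ∈ B0 → same block

YES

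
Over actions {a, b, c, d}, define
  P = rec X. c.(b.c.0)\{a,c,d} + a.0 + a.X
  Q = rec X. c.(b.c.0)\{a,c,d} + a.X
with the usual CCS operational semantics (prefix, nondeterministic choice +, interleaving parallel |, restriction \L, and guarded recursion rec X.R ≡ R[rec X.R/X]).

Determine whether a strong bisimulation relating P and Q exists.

Reachable graph of P (4 states):
  p0 = rec X. c.(b.c.0)\{a,c,d} + a.0 + a.X :: ··a··> p0, ··a··> p1, ··c··> p2
  p1 = 0 :: ·
  p2 = (b.c.0)\{a,c,d} :: ··b··> p3
  p3 = (c.0)\{a,c,d} :: ·
Reachable graph of Q (3 states):
  q0 = rec X. c.(b.c.0)\{a,c,d} + a.X :: ··a··> q0, ··c··> q1
  q1 = (b.c.0)\{a,c,d} :: ··b··> q2
  q2 = (c.0)\{a,c,d} :: ·
Partition-refinement fixed point:
  B0 = {p0}
  B1 = {p1, p3, q2}
  B2 = {p2, q1}
  B3 = {q0}
p0 ∈ B0, q0 ∈ B3 → different blocks

P ≁ Q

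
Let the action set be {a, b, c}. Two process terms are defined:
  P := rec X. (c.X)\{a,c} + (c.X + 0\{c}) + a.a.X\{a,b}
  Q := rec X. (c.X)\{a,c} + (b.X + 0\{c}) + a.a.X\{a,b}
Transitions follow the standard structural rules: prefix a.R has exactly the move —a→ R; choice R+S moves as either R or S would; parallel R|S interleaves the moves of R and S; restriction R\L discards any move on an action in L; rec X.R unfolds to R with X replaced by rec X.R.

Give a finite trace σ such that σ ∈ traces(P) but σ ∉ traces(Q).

Reachable graph of P (3 states):
  p0 = rec X. (c.X)\{a,c} + (c.X + 0\{c}) + a.a.X\{a,b} ⊢ =a=> p1, =c=> p0
  p1 = a.(rec X. (c.X)\{a,c} + (c.X + 0\{c}) + a.a.X\{a,b})\{a,b} ⊢ =a=> p2
  p2 = (rec X. (c.X)\{a,c} + (c.X + 0\{c}) + a.a.X\{a,b})\{a,b} ⊢ =c=> p2
Reachable graph of Q (3 states):
  q0 = rec X. (c.X)\{a,c} + (b.X + 0\{c}) + a.a.X\{a,b} ⊢ =a=> q1, =b=> q0
  q1 = a.(rec X. (c.X)\{a,c} + (b.X + 0\{c}) + a.a.X\{a,b})\{a,b} ⊢ =a=> q2
  q2 = (rec X. (c.X)\{a,c} + (b.X + 0\{c}) + a.a.X\{a,b})\{a,b} ⊢ stopped
Trace ⟨c⟩ through P, begin at {p0}:
  after c @ step 1: {p0}
  P completes σ.
Trace ⟨c⟩ through Q, begin at {q0}:
  after c @ step 1: no successor for Q

c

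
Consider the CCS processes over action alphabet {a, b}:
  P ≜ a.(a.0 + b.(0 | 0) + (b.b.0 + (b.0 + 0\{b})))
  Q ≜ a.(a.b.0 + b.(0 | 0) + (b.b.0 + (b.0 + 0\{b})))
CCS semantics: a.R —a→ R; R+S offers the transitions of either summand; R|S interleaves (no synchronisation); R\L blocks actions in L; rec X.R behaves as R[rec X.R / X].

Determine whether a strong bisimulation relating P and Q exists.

not bisimilar

P's transition system — 5 states:
  s0 = a.(a.0 + b.(0 | 0) + (b.b.0 + (b.0 + 0\{b}))) :: =a=> s1
  s1 = a.0 + b.(0 | 0) + (b.b.0 + (b.0 + 0\{b})) :: =a=> s2, =b=> s2, =b=> s3, =b=> s4
  s2 = 0 :: stopped
  s3 = 0 | 0 :: stopped
  s4 = b.0 :: =b=> s2
Q's transition system — 5 states:
  t0 = a.(a.b.0 + b.(0 | 0) + (b.b.0 + (b.0 + 0\{b}))) :: =a=> t1
  t1 = a.b.0 + b.(0 | 0) + (b.b.0 + (b.0 + 0\{b})) :: =a=> t2, =b=> t2, =b=> t3, =b=> t4
  t2 = b.0 :: =b=> t3
  t3 = 0 :: stopped
  t4 = 0 | 0 :: stopped
Bisimilarity quotient blocks:
  B0 = {s0}
  B1 = {s1}
  B2 = {s2, s3, t3, t4}
  B3 = {s4, t2}
  B4 = {t0}
  B5 = {t1}
s0 ∈ B0, t0 ∈ B4 → different blocks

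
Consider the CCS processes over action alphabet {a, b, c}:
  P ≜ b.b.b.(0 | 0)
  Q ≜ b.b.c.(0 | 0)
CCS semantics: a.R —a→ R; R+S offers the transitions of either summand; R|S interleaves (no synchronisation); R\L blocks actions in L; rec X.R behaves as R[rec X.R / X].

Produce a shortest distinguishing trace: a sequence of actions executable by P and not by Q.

P's transition system — 4 states:
  m0 = b.b.b.(0 | 0) | ··b··> m1
  m1 = b.b.(0 | 0) | ··b··> m2
  m2 = b.(0 | 0) | ··b··> m3
  m3 = 0 | 0 | ∅
Q's transition system — 4 states:
  n0 = b.b.c.(0 | 0) | ··b··> n1
  n1 = b.c.(0 | 0) | ··b··> n2
  n2 = c.(0 | 0) | ··c··> n3
  n3 = 0 | 0 | ∅
Run σ = ⟨bbb⟩ on P: start {m0}
  after b @ step 1: {m1}
  after b @ step 2: {m2}
  after b @ step 3: {m3}
  — P admits the full trace.
Run σ = ⟨bbb⟩ on Q: start {n0}
  after b @ step 1: {n1}
  after b @ step 2: {n2}
  after b @ step 3: ∅  — Q cannot continue

bbb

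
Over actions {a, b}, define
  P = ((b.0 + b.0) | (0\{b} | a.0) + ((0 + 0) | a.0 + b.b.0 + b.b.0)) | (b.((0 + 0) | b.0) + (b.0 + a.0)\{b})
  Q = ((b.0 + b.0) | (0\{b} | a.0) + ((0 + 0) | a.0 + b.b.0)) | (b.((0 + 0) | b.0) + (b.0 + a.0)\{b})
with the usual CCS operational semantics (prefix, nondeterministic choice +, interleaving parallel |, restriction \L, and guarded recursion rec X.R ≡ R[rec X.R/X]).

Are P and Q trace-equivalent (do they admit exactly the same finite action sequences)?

trace-equivalent

Reachable graph of P (28 states):
  p0 = ((b.0 + b.0) | (0\{b} | a.0) + ((0 + 0) | a.0 + b.b.0 + b.b.0)) | (b.((0 + 0) | b.0) + (b.0 + a.0)\{b}) :: —a→ p1, —a→ p2, —a→ p3, —b→ p4, —b→ p5, —b→ p6
  p1 = ((b.0 + b.0) | (0\{b} | a.0) + ((0 + 0) | a.0 + b.b.0 + b.b.0)) | 0\{b} :: —a→ p7, —a→ p8, —b→ p10, —b→ p9
  p2 = (0 + 0) | 0 | (b.((0 + 0) | b.0) + (b.0 + a.0)\{b}) :: —a→ p7, —b→ p11
  p3 = (b.0 + b.0) | (0\{b} | 0) | (b.((0 + 0) | b.0) + (b.0 + a.0)\{b}) :: —a→ p8, —b→ p12, —b→ p13
  p4 = ((b.0 + b.0) | (0\{b} | a.0) + ((0 + 0) | a.0 + b.b.0 + b.b.0)) | ((0 + 0) | b.0) :: —a→ p11, —a→ p12, —b→ p14, —b→ p15, —b→ p16
  p5 = 0 | (0\{b} | a.0) | (b.((0 + 0) | b.0) + (b.0 + a.0)\{b}) :: —a→ p13, —a→ p9, —b→ p15
  p6 = b.0 | (b.((0 + 0) | b.0) + (b.0 + a.0)\{b}) :: —a→ p10, —b→ p16, —b→ p17
  p7 = (0 + 0) | 0 | 0\{b} :: stopped
  p8 = (b.0 + b.0) | (0\{b} | 0) | 0\{b} :: —b→ p18
  p9 = 0 | (0\{b} | a.0) | 0\{b} :: —a→ p18
  p10 = b.0 | 0\{b} :: —b→ p19
  p11 = (0 + 0) | 0 | ((0 + 0) | b.0) :: —b→ p20
  p12 = (b.0 + b.0) | (0\{b} | 0) | ((0 + 0) | b.0) :: —b→ p21, —b→ p22
  p13 = 0 | (0\{b} | 0) | (b.((0 + 0) | b.0) + (b.0 + a.0)\{b}) :: —a→ p18, —b→ p22
  p14 = ((b.0 + b.0) | (0\{b} | a.0) + ((0 + 0) | a.0 + b.b.0 + b.b.0)) | ((0 + 0) | 0) :: —a→ p20, —a→ p21, —b→ p23, —b→ p24
  p15 = 0 | (0\{b} | a.0) | ((0 + 0) | b.0) :: —a→ p22, —b→ p23
  p16 = b.0 | ((0 + 0) | b.0) :: —b→ p24, —b→ p25
  p17 = 0 | (b.((0 + 0) | b.0) + (b.0 + a.0)\{b}) :: —a→ p19, —b→ p25
  p18 = 0 | (0\{b} | 0) | 0\{b} :: stopped
  p19 = 0 | 0\{b} :: stopped
  p20 = (0 + 0) | 0 | ((0 + 0) | 0) :: stopped
  p21 = (b.0 + b.0) | (0\{b} | 0) | ((0 + 0) | 0) :: —b→ p26
  p22 = 0 | (0\{b} | 0) | ((0 + 0) | b.0) :: —b→ p26
  p23 = 0 | (0\{b} | a.0) | ((0 + 0) | 0) :: —a→ p26
  p24 = b.0 | ((0 + 0) | 0) :: —b→ p27
  p25 = 0 | ((0 + 0) | b.0) :: —b→ p27
  p26 = 0 | (0\{b} | 0) | ((0 + 0) | 0) :: stopped
  p27 = 0 | ((0 + 0) | 0) :: stopped
Reachable graph of Q (28 states):
  q0 = ((b.0 + b.0) | (0\{b} | a.0) + ((0 + 0) | a.0 + b.b.0)) | (b.((0 + 0) | b.0) + (b.0 + a.0)\{b}) :: —a→ q1, —a→ q2, —a→ q3, —b→ q4, —b→ q5, —b→ q6
  q1 = ((b.0 + b.0) | (0\{b} | a.0) + ((0 + 0) | a.0 + b.b.0)) | 0\{b} :: —a→ q7, —a→ q8, —b→ q10, —b→ q9
  q2 = (0 + 0) | 0 | (b.((0 + 0) | b.0) + (b.0 + a.0)\{b}) :: —a→ q7, —b→ q11
  q3 = (b.0 + b.0) | (0\{b} | 0) | (b.((0 + 0) | b.0) + (b.0 + a.0)\{b}) :: —a→ q8, —b→ q12, —b→ q13
  q4 = ((b.0 + b.0) | (0\{b} | a.0) + ((0 + 0) | a.0 + b.b.0)) | ((0 + 0) | b.0) :: —a→ q11, —a→ q12, —b→ q14, —b→ q15, —b→ q16
  q5 = 0 | (0\{b} | a.0) | (b.((0 + 0) | b.0) + (b.0 + a.0)\{b}) :: —a→ q13, —a→ q9, —b→ q15
  q6 = b.0 | (b.((0 + 0) | b.0) + (b.0 + a.0)\{b}) :: —a→ q10, —b→ q16, —b→ q17
  q7 = (0 + 0) | 0 | 0\{b} :: stopped
  q8 = (b.0 + b.0) | (0\{b} | 0) | 0\{b} :: —b→ q18
  q9 = 0 | (0\{b} | a.0) | 0\{b} :: —a→ q18
  q10 = b.0 | 0\{b} :: —b→ q19
  q11 = (0 + 0) | 0 | ((0 + 0) | b.0) :: —b→ q20
  q12 = (b.0 + b.0) | (0\{b} | 0) | ((0 + 0) | b.0) :: —b→ q21, —b→ q22
  q13 = 0 | (0\{b} | 0) | (b.((0 + 0) | b.0) + (b.0 + a.0)\{b}) :: —a→ q18, —b→ q22
  q14 = ((b.0 + b.0) | (0\{b} | a.0) + ((0 + 0) | a.0 + b.b.0)) | ((0 + 0) | 0) :: —a→ q20, —a→ q21, —b→ q23, —b→ q24
  q15 = 0 | (0\{b} | a.0) | ((0 + 0) | b.0) :: —a→ q22, —b→ q23
  q16 = b.0 | ((0 + 0) | b.0) :: —b→ q24, —b→ q25
  q17 = 0 | (b.((0 + 0) | b.0) + (b.0 + a.0)\{b}) :: —a→ q19, —b→ q25
  q18 = 0 | (0\{b} | 0) | 0\{b} :: stopped
  q19 = 0 | 0\{b} :: stopped
  q20 = (0 + 0) | 0 | ((0 + 0) | 0) :: stopped
  q21 = (b.0 + b.0) | (0\{b} | 0) | ((0 + 0) | 0) :: —b→ q26
  q22 = 0 | (0\{b} | 0) | ((0 + 0) | b.0) :: —b→ q26
  q23 = 0 | (0\{b} | a.0) | ((0 + 0) | 0) :: —a→ q26
  q24 = b.0 | ((0 + 0) | 0) :: —b→ q27
  q25 = 0 | ((0 + 0) | b.0) :: —b→ q27
  q26 = 0 | (0\{b} | 0) | ((0 + 0) | 0) :: stopped
  q27 = 0 | ((0 + 0) | 0) :: stopped
Bisimilarity quotient blocks:
  B0 = {p0, q0}
  B1 = {p1, p14, q1, q14}
  B2 = {p10, p11, p21, p22, p24, p25, p8, q10, q11, q21, q22, q24, q25, q8}
  B3 = {p18, p19, p20, p26, p27, p7, q18, q19, q20, q26, q27, q7}
  B4 = {p23, p9, q23, q9}
  B5 = {p3, p6, q3, q6}
  B6 = {p13, p17, p2, q13, q17, q2}
  B7 = {p12, p16, q12, q16}
  B8 = {p5, q5}
  B9 = {p15, q15}
  B10 = {p4, q4}
p0 ∈ B0, q0 ∈ B0 → same block
Bisimilar ⇒ trace-equivalent.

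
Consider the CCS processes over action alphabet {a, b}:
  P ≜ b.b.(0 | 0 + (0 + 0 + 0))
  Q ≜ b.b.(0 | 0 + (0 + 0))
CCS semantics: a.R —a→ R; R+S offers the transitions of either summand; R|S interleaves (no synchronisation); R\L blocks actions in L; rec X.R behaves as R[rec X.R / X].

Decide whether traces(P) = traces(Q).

traces(P) = traces(Q)

P's transition system — 3 states:
  m0 = b.b.(0 | 0 + (0 + 0 + 0)) → ··b··> m1
  m1 = b.(0 | 0 + (0 + 0 + 0)) → ··b··> m2
  m2 = 0 | 0 + (0 + 0 + 0) → deadlocked
Q's transition system — 3 states:
  n0 = b.b.(0 | 0 + (0 + 0)) → ··b··> n1
  n1 = b.(0 | 0 + (0 + 0)) → ··b··> n2
  n2 = 0 | 0 + (0 + 0) → deadlocked
Partition-refinement fixed point:
  B0 = {m0, n0}
  B1 = {m1, n1}
  B2 = {m2, n2}
m0 ∈ B0, n0 ∈ B0 → same block
Bisimilar ⇒ trace-equivalent.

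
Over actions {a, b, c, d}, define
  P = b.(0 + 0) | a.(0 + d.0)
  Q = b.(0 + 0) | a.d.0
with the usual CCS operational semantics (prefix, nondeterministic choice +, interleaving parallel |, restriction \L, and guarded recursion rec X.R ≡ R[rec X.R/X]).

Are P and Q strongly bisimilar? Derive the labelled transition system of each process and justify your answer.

Reachable graph of P (6 states):
  p0 = b.(0 + 0) | a.(0 + d.0) :: --a--▸ p1, --b--▸ p2
  p1 = b.(0 + 0) | (0 + d.0) :: --b--▸ p3, --d--▸ p4
  p2 = (0 + 0) | a.(0 + d.0) :: --a--▸ p3
  p3 = (0 + 0) | (0 + d.0) :: --d--▸ p5
  p4 = b.(0 + 0) | 0 :: --b--▸ p5
  p5 = (0 + 0) | 0 :: stopped
Reachable graph of Q (6 states):
  q0 = b.(0 + 0) | a.d.0 :: --a--▸ q1, --b--▸ q2
  q1 = b.(0 + 0) | d.0 :: --b--▸ q3, --d--▸ q4
  q2 = (0 + 0) | a.d.0 :: --a--▸ q3
  q3 = (0 + 0) | d.0 :: --d--▸ q5
  q4 = b.(0 + 0) | 0 :: --b--▸ q5
  q5 = (0 + 0) | 0 :: stopped
Partition-refinement fixed point:
  B0 = {p0, q0}
  B1 = {p1, q1}
  B2 = {p3, q3}
  B3 = {p5, q5}
  B4 = {p4, q4}
  B5 = {p2, q2}
p0 ∈ B0, q0 ∈ B0 → same block

bisimilar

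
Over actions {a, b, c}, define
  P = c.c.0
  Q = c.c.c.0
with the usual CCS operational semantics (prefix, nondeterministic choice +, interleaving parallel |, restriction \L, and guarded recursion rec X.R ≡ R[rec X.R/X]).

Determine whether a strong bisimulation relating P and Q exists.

P ≁ Q

Reachable graph of P (3 states):
  m0 = c.c.0 :: -c-> m1
  m1 = c.0 :: -c-> m2
  m2 = 0 :: (no moves)
Reachable graph of Q (4 states):
  n0 = c.c.c.0 :: -c-> n1
  n1 = c.c.0 :: -c-> n2
  n2 = c.0 :: -c-> n3
  n3 = 0 :: (no moves)
Bisimilarity quotient blocks:
  B0 = {m0, n1}
  B1 = {m1, n2}
  B2 = {m2, n3}
  B3 = {n0}
m0 ∈ B0, n0 ∈ B3 → different blocks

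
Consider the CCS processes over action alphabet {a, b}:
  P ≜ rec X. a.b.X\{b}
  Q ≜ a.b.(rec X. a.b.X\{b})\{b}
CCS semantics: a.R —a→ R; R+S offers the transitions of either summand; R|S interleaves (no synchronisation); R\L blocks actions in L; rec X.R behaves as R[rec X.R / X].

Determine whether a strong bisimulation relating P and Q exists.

P's transition system — 4 states:
  p0 = rec X. a.b.X\{b} | --a--▸ p1
  p1 = b.(rec X. a.b.X\{b})\{b} | --b--▸ p2
  p2 = (rec X. a.b.X\{b})\{b} | --a--▸ p3
  p3 = (b.(rec X. a.b.X\{b})\{b})\{b} | deadlocked
Q's transition system — 4 states:
  q0 = a.b.(rec X. a.b.X\{b})\{b} | --a--▸ q1
  q1 = b.(rec X. a.b.X\{b})\{b} | --b--▸ q2
  q2 = (rec X. a.b.X\{b})\{b} | --a--▸ q3
  q3 = (b.(rec X. a.b.X\{b})\{b})\{b} | deadlocked
Partition-refinement fixed point:
  B0 = {p0, q0}
  B1 = {p1, q1}
  B2 = {p2, q2}
  B3 = {p3, q3}
p0 ∈ B0, q0 ∈ B0 → same block

bisimilar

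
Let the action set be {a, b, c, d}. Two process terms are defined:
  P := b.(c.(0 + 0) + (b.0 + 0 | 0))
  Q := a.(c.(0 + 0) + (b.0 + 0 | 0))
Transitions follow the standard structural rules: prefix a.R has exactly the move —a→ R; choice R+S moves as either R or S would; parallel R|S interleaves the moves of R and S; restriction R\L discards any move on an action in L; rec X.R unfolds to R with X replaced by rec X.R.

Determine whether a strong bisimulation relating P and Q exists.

not bisimilar

Reachable graph of P (4 states):
  s0 = b.(c.(0 + 0) + (b.0 + 0 | 0)) :: --b--▸ s1
  s1 = c.(0 + 0) + (b.0 + 0 | 0) :: --b--▸ s2, --c--▸ s3
  s2 = 0 :: (no moves)
  s3 = 0 + 0 :: (no moves)
Reachable graph of Q (4 states):
  t0 = a.(c.(0 + 0) + (b.0 + 0 | 0)) :: --a--▸ t1
  t1 = c.(0 + 0) + (b.0 + 0 | 0) :: --b--▸ t2, --c--▸ t3
  t2 = 0 :: (no moves)
  t3 = 0 + 0 :: (no moves)
Coarsest stable partition (strong bisimilarity classes):
  B0 = {s0}
  B1 = {s1, t1}
  B2 = {s2, s3, t2, t3}
  B3 = {t0}
s0 ∈ B0, t0 ∈ B3 → different blocks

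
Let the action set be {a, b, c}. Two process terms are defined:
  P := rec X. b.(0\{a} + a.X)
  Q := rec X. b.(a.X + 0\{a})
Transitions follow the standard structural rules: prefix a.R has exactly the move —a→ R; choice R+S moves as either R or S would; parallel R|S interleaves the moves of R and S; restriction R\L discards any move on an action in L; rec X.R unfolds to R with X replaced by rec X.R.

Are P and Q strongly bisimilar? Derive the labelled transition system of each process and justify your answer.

P's transition system — 2 states:
  s0 = rec X. b.(0\{a} + a.X) :: -b-> s1
  s1 = 0\{a} + a.(rec X. b.(0\{a} + a.X)) :: -a-> s0
Q's transition system — 2 states:
  t0 = rec X. b.(a.X + 0\{a}) :: -b-> t1
  t1 = a.(rec X. b.(a.X + 0\{a})) + 0\{a} :: -a-> t0
Coarsest stable partition (strong bisimilarity classes):
  B0 = {s0, t0}
  B1 = {s1, t1}
s0 ∈ B0, t0 ∈ B0 → same block

P ~ Q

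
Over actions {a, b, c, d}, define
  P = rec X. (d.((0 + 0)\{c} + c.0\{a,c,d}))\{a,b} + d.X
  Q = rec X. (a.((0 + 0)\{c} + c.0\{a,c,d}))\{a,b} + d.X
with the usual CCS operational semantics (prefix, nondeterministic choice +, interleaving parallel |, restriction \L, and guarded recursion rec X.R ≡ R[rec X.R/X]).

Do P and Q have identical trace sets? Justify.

Reachable graph of P (3 states):
  m0 = rec X. (d.((0 + 0)\{c} + c.0\{a,c,d}))\{a,b} + d.X has moves =d=> m0, =d=> m1
  m1 = ((0 + 0)\{c} + c.0\{a,c,d})\{a,b} has moves =c=> m2
  m2 = 0\{a,c,d}\{a,b} has moves deadlocked
Reachable graph of Q (1 states):
  n0 = rec X. (a.((0 + 0)\{c} + c.0\{a,c,d}))\{a,b} + d.X has moves =d=> n0
Executing dc from P (initial set {m0}):
  after d @ step 1: {m0, m1}
  after c @ step 2: {m2}
  P completes σ.
Executing dc from Q (initial set {n0}):
  after d @ step 1: {n0}
  after c @ step 2: no successor for Q

trace-distinct — witness ⟨dc⟩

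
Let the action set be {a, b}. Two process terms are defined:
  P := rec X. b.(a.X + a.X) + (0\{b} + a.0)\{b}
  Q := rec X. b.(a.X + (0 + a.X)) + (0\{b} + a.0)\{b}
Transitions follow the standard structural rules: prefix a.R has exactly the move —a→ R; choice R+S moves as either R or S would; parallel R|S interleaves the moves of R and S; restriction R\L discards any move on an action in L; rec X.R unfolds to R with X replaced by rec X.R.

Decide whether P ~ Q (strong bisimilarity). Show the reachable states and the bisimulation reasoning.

P ~ Q

Reachable graph of P (3 states):
  u0 = rec X. b.(a.X + a.X) + (0\{b} + a.0)\{b} ⊢ -a-> u1, -b-> u2
  u1 = 0\{b} ⊢ (no moves)
  u2 = a.(rec X. b.(a.X + a.X) + (0\{b} + a.0)\{b}) + a.(rec X. b.(a.X + a.X) + (0\{b} + a.0)\{b}) ⊢ -a-> u0
Reachable graph of Q (3 states):
  v0 = rec X. b.(a.X + (0 + a.X)) + (0\{b} + a.0)\{b} ⊢ -a-> v1, -b-> v2
  v1 = 0\{b} ⊢ (no moves)
  v2 = a.(rec X. b.(a.X + (0 + a.X)) + (0\{b} + a.0)\{b}) + (0 + a.(rec X. b.(a.X + (0 + a.X)) + (0\{b} + a.0)\{b})) ⊢ -a-> v0
Coarsest stable partition (strong bisimilarity classes):
  B0 = {u0, v0}
  B1 = {u2, v2}
  B2 = {u1, v1}
u0 ∈ B0, v0 ∈ B0 → same block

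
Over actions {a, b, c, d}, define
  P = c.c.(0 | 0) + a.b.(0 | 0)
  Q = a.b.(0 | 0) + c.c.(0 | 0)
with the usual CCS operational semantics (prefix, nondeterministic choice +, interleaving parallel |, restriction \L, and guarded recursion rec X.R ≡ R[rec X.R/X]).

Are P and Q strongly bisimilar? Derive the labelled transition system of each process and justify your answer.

P's transition system — 4 states:
  m0 = c.c.(0 | 0) + a.b.(0 | 0) → ··a··> m1, ··c··> m2
  m1 = b.(0 | 0) → ··b··> m3
  m2 = c.(0 | 0) → ··c··> m3
  m3 = 0 | 0 → ∅
Q's transition system — 4 states:
  n0 = a.b.(0 | 0) + c.c.(0 | 0) → ··a··> n1, ··c··> n2
  n1 = b.(0 | 0) → ··b··> n3
  n2 = c.(0 | 0) → ··c··> n3
  n3 = 0 | 0 → ∅
Partition-refinement fixed point:
  B0 = {m0, n0}
  B1 = {m1, n1}
  B2 = {m3, n3}
  B3 = {m2, n2}
m0 ∈ B0, n0 ∈ B0 → same block

YES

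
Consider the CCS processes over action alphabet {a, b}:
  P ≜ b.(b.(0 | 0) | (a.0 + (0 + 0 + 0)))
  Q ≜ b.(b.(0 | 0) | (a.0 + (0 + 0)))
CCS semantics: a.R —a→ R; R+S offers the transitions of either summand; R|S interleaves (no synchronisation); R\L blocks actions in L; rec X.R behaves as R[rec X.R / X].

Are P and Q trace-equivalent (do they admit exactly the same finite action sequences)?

traces(P) = traces(Q)

LTS(P): 5 reachable states
  m0 = b.(b.(0 | 0) | (a.0 + (0 + 0 + 0))) ⊢ --b--▸ m1
  m1 = b.(0 | 0) | (a.0 + (0 + 0 + 0)) ⊢ --a--▸ m2, --b--▸ m3
  m2 = b.(0 | 0) | 0 ⊢ --b--▸ m4
  m3 = 0 | 0 | (a.0 + (0 + 0 + 0)) ⊢ --a--▸ m4
  m4 = 0 | 0 | 0 ⊢ ·
LTS(Q): 5 reachable states
  n0 = b.(b.(0 | 0) | (a.0 + (0 + 0))) ⊢ --b--▸ n1
  n1 = b.(0 | 0) | (a.0 + (0 + 0)) ⊢ --a--▸ n2, --b--▸ n3
  n2 = b.(0 | 0) | 0 ⊢ --b--▸ n4
  n3 = 0 | 0 | (a.0 + (0 + 0)) ⊢ --a--▸ n4
  n4 = 0 | 0 | 0 ⊢ ·
Partition-refinement fixed point:
  B0 = {m0, n0}
  B1 = {m1, n1}
  B2 = {m3, n3}
  B3 = {m4, n4}
  B4 = {m2, n2}
m0 ∈ B0, n0 ∈ B0 → same block
Bisimilar ⇒ trace-equivalent.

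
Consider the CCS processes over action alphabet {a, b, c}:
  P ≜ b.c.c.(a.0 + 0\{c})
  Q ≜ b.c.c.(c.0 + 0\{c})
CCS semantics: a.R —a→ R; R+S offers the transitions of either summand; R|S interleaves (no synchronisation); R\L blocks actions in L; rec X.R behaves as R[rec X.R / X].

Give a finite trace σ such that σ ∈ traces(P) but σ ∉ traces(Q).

Reachable graph of P (5 states):
  m0 = b.c.c.(a.0 + 0\{c}) has moves -b-> m1
  m1 = c.c.(a.0 + 0\{c}) has moves -c-> m2
  m2 = c.(a.0 + 0\{c}) has moves -c-> m3
  m3 = a.0 + 0\{c} has moves -a-> m4
  m4 = 0 has moves (no moves)
Reachable graph of Q (5 states):
  n0 = b.c.c.(c.0 + 0\{c}) has moves -b-> n1
  n1 = c.c.(c.0 + 0\{c}) has moves -c-> n2
  n2 = c.(c.0 + 0\{c}) has moves -c-> n3
  n3 = c.0 + 0\{c} has moves -c-> n4
  n4 = 0 has moves (no moves)
Executing bcca from P (initial set {m0}):
  [1] b ⇒ {m1}
  [2] c ⇒ {m2}
  [3] c ⇒ {m3}
  [4] a ⇒ {m4}
  P completes σ.
Executing bcca from Q (initial set {n0}):
  [1] b ⇒ {n1}
  [2] c ⇒ {n2}
  [3] c ⇒ {n3}
  [4] a ⇒ no successor for Q

bcca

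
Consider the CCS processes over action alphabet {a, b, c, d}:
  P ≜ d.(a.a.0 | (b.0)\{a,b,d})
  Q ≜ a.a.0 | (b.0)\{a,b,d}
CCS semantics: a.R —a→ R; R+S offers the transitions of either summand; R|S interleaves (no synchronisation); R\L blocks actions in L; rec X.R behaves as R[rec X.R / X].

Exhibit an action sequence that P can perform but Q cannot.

d

Reachable graph of P (4 states):
  m0 = d.(a.a.0 | (b.0)\{a,b,d}) → -d-> m1
  m1 = a.a.0 | (b.0)\{a,b,d} → -a-> m2
  m2 = a.0 | (b.0)\{a,b,d} → -a-> m3
  m3 = 0 | (b.0)\{a,b,d} → ·
Reachable graph of Q (3 states):
  n0 = a.a.0 | (b.0)\{a,b,d} → -a-> n1
  n1 = a.0 | (b.0)\{a,b,d} → -a-> n2
  n2 = 0 | (b.0)\{a,b,d} → ·
Executing d from P (initial set {m0}):
  step 1 (d): {m1}
  P completes σ.
Executing d from Q (initial set {n0}):
  step 1 (d): ∅ (Q stuck)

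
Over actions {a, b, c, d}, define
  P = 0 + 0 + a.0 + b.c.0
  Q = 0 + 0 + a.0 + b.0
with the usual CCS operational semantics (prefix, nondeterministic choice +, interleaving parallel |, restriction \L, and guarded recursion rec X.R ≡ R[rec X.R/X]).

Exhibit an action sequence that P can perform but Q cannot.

bc

Reachable graph of P (3 states):
  m0 = 0 + 0 + a.0 + b.c.0 | -a-> m1, -b-> m2
  m1 = 0 | ∅
  m2 = c.0 | -c-> m1
Reachable graph of Q (2 states):
  n0 = 0 + 0 + a.0 + b.0 | -a-> n1, -b-> n1
  n1 = 0 | ∅
Executing bc from P (initial set {m0}):
  step 1 (b): {m2}
  step 2 (c): {m1}
  — P admits the full trace.
Executing bc from Q (initial set {n0}):
  step 1 (b): {n1}
  step 2 (c): ∅  — Q cannot continue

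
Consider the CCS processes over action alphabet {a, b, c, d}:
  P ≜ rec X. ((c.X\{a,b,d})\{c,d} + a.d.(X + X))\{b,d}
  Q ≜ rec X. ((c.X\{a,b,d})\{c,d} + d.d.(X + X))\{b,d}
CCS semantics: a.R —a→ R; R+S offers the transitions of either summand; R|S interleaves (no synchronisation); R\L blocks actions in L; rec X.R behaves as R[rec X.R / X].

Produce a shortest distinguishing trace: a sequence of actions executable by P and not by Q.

a

LTS(P): 2 reachable states
  m0 = rec X. ((c.X\{a,b,d})\{c,d} + a.d.(X + X))\{b,d} ⊢ --a--▸ m1
  m1 = (d.((rec X. ((c.X\{a,b,d})\{c,d} + a.d.(X + X))\{b,d}) + (rec X. ((c.X\{a,b,d})\{c,d} + a.d.(X + X))\{b,d})))\{b,d} ⊢ ·
LTS(Q): 1 reachable states
  n0 = rec X. ((c.X\{a,b,d})\{c,d} + d.d.(X + X))\{b,d} ⊢ ·
Run σ = ⟨a⟩ on P: start {m0}
  [1] a ⇒ {m1}
  P completes σ.
Run σ = ⟨a⟩ on Q: start {n0}
  [1] a ⇒ ∅  — Q cannot continue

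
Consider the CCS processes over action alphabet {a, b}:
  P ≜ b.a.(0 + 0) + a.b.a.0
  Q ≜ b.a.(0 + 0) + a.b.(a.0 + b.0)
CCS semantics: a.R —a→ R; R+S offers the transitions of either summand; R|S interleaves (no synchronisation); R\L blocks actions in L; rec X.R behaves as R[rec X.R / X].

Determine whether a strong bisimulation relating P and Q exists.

P's transition system — 6 states:
  p0 = b.a.(0 + 0) + a.b.a.0 | --a--▸ p1, --b--▸ p2
  p1 = b.a.0 | --b--▸ p3
  p2 = a.(0 + 0) | --a--▸ p4
  p3 = a.0 | --a--▸ p5
  p4 = 0 + 0 | (no moves)
  p5 = 0 | (no moves)
Q's transition system — 6 states:
  q0 = b.a.(0 + 0) + a.b.(a.0 + b.0) | --a--▸ q1, --b--▸ q2
  q1 = b.(a.0 + b.0) | --b--▸ q3
  q2 = a.(0 + 0) | --a--▸ q4
  q3 = a.0 + b.0 | --a--▸ q5, --b--▸ q5
  q4 = 0 + 0 | (no moves)
  q5 = 0 | (no moves)
Coarsest stable partition (strong bisimilarity classes):
  B0 = {p0}
  B1 = {p1}
  B2 = {p2, p3, q2}
  B3 = {p4, p5, q4, q5}
  B4 = {q0}
  B5 = {q1}
  B6 = {q3}
p0 ∈ B0, q0 ∈ B4 → different blocks

not bisimilar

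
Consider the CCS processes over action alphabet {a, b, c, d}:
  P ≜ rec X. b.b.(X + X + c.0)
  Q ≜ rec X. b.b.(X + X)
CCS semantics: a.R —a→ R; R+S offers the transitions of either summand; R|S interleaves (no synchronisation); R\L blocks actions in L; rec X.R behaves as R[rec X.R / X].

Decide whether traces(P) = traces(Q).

LTS(P): 4 reachable states
  s0 = rec X. b.b.(X + X + c.0) ⊢ -b-> s1
  s1 = b.((rec X. b.b.(X + X + c.0)) + (rec X. b.b.(X + X + c.0)) + c.0) ⊢ -b-> s2
  s2 = (rec X. b.b.(X + X + c.0)) + (rec X. b.b.(X + X + c.0)) + c.0 ⊢ -b-> s1, -c-> s3
  s3 = 0 ⊢ ·
LTS(Q): 3 reachable states
  t0 = rec X. b.b.(X + X) ⊢ -b-> t1
  t1 = b.((rec X. b.b.(X + X)) + (rec X. b.b.(X + X))) ⊢ -b-> t2
  t2 = (rec X. b.b.(X + X)) + (rec X. b.b.(X + X)) ⊢ -b-> t1
Trace ⟨bbc⟩ through P, begin at {s0}:
  [1] b ⇒ {s1}
  [2] b ⇒ {s2}
  [3] c ⇒ {s3}
  P completes σ.
Trace ⟨bbc⟩ through Q, begin at {t0}:
  [1] b ⇒ {t1}
  [2] b ⇒ {t2}
  [3] c ⇒ ∅ (Q stuck)

NO — witness ⟨bbc⟩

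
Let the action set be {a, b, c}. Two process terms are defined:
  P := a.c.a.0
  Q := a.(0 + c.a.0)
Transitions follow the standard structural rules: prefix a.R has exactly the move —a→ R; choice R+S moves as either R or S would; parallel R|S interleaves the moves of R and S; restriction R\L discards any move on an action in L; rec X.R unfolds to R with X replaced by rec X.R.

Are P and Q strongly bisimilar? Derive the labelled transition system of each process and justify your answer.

P's transition system — 4 states:
  m0 = a.c.a.0 | --a--▸ m1
  m1 = c.a.0 | --c--▸ m2
  m2 = a.0 | --a--▸ m3
  m3 = 0 | (no moves)
Q's transition system — 4 states:
  n0 = a.(0 + c.a.0) | --a--▸ n1
  n1 = 0 + c.a.0 | --c--▸ n2
  n2 = a.0 | --a--▸ n3
  n3 = 0 | (no moves)
Partition-refinement fixed point:
  B0 = {m0, n0}
  B1 = {m1, n1}
  B2 = {m2, n2}
  B3 = {m3, n3}
m0 ∈ B0, n0 ∈ B0 → same block

P ~ Q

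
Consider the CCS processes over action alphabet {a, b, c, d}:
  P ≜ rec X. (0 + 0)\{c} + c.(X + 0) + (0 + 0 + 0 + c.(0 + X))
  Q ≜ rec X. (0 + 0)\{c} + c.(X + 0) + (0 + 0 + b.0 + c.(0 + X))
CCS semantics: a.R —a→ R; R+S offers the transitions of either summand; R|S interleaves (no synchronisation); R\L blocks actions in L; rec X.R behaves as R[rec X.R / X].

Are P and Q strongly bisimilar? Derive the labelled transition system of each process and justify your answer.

P's transition system — 3 states:
  u0 = rec X. (0 + 0)\{c} + c.(X + 0) + (0 + 0 + 0 + c.(0 + X)) has moves -c-> u1, -c-> u2
  u1 = (rec X. (0 + 0)\{c} + c.(X + 0) + (0 + 0 + 0 + c.(0 + X))) + 0 has moves -c-> u1, -c-> u2
  u2 = 0 + (rec X. (0 + 0)\{c} + c.(X + 0) + (0 + 0 + 0 + c.(0 + X))) has moves -c-> u1, -c-> u2
Q's transition system — 4 states:
  v0 = rec X. (0 + 0)\{c} + c.(X + 0) + (0 + 0 + b.0 + c.(0 + X)) has moves -b-> v1, -c-> v2, -c-> v3
  v1 = 0 has moves ·
  v2 = (rec X. (0 + 0)\{c} + c.(X + 0) + (0 + 0 + b.0 + c.(0 + X))) + 0 has moves -b-> v1, -c-> v2, -c-> v3
  v3 = 0 + (rec X. (0 + 0)\{c} + c.(X + 0) + (0 + 0 + b.0 + c.(0 + X))) has moves -b-> v1, -c-> v2, -c-> v3
Bisimilarity quotient blocks:
  B0 = {u0, u1, u2}
  B1 = {v0, v2, v3}
  B2 = {v1}
u0 ∈ B0, v0 ∈ B1 → different blocks

not bisimilar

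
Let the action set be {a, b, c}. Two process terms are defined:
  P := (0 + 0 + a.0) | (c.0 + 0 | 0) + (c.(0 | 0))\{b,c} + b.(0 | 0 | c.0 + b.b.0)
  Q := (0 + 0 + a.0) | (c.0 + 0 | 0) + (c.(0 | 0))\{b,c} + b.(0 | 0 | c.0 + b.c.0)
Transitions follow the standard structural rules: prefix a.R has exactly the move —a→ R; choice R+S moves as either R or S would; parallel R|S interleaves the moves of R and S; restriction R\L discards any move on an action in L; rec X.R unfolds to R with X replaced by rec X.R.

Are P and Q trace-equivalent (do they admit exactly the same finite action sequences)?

Reachable graph of P (8 states):
  p0 = (0 + 0 + a.0) | (c.0 + 0 | 0) + (c.(0 | 0))\{b,c} + b.(0 | 0 | c.0 + b.b.0) ⊢ -a-> p1, -b-> p2, -c-> p3
  p1 = 0 | (c.0 + 0 | 0) ⊢ -c-> p4
  p2 = 0 | 0 | c.0 + b.b.0 ⊢ -b-> p5, -c-> p6
  p3 = (0 + 0 + a.0) | 0 ⊢ -a-> p4
  p4 = 0 | 0 ⊢ (no moves)
  p5 = b.0 ⊢ -b-> p7
  p6 = 0 | 0 | 0 ⊢ (no moves)
  p7 = 0 ⊢ (no moves)
Reachable graph of Q (8 states):
  q0 = (0 + 0 + a.0) | (c.0 + 0 | 0) + (c.(0 | 0))\{b,c} + b.(0 | 0 | c.0 + b.c.0) ⊢ -a-> q1, -b-> q2, -c-> q3
  q1 = 0 | (c.0 + 0 | 0) ⊢ -c-> q4
  q2 = 0 | 0 | c.0 + b.c.0 ⊢ -b-> q5, -c-> q6
  q3 = (0 + 0 + a.0) | 0 ⊢ -a-> q4
  q4 = 0 | 0 ⊢ (no moves)
  q5 = c.0 ⊢ -c-> q7
  q6 = 0 | 0 | 0 ⊢ (no moves)
  q7 = 0 ⊢ (no moves)
Run σ = ⟨bbb⟩ on P: start {p0}
  step 1 (b): {p2}
  step 2 (b): {p5}
  step 3 (b): {p7}
  — P admits the full trace.
Run σ = ⟨bbb⟩ on Q: start {q0}
  step 1 (b): {q2}
  step 2 (b): {q5}
  step 3 (b): ∅  — Q cannot continue

NO — witness ⟨bbb⟩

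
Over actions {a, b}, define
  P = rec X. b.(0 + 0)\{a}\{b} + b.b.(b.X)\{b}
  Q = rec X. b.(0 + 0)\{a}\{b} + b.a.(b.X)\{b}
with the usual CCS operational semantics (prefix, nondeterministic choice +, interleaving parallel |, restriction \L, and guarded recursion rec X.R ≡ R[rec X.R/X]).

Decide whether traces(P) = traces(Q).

traces(P) ≠ traces(Q) — witness ⟨bb⟩

Reachable graph of P (4 states):
  u0 = rec X. b.(0 + 0)\{a}\{b} + b.b.(b.X)\{b} ⊢ —b→ u1, —b→ u2
  u1 = (0 + 0)\{a}\{b} ⊢ deadlocked
  u2 = b.(b.(rec X. b.(0 + 0)\{a}\{b} + b.b.(b.X)\{b}))\{b} ⊢ —b→ u3
  u3 = (b.(rec X. b.(0 + 0)\{a}\{b} + b.b.(b.X)\{b}))\{b} ⊢ deadlocked
Reachable graph of Q (4 states):
  v0 = rec X. b.(0 + 0)\{a}\{b} + b.a.(b.X)\{b} ⊢ —b→ v1, —b→ v2
  v1 = (0 + 0)\{a}\{b} ⊢ deadlocked
  v2 = a.(b.(rec X. b.(0 + 0)\{a}\{b} + b.a.(b.X)\{b}))\{b} ⊢ —a→ v3
  v3 = (b.(rec X. b.(0 + 0)\{a}\{b} + b.a.(b.X)\{b}))\{b} ⊢ deadlocked
Run σ = ⟨bb⟩ on P: start {u0}
  step 1 (b): {u1, u2}
  step 2 (b): {u3}
  P completes σ.
Run σ = ⟨bb⟩ on Q: start {v0}
  step 1 (b): {v1, v2}
  step 2 (b): ∅  — Q cannot continue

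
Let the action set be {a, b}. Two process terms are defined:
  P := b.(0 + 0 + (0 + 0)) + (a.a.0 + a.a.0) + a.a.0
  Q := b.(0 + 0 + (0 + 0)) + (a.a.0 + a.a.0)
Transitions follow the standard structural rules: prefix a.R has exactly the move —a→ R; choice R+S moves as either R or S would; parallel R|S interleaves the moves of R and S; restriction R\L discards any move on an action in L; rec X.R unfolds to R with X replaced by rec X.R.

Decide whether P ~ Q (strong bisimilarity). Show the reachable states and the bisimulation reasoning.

P ~ Q

Reachable graph of P (4 states):
  u0 = b.(0 + 0 + (0 + 0)) + (a.a.0 + a.a.0) + a.a.0 :: ··a··> u1, ··b··> u2
  u1 = a.0 :: ··a··> u3
  u2 = 0 + 0 + (0 + 0) :: ·
  u3 = 0 :: ·
Reachable graph of Q (4 states):
  v0 = b.(0 + 0 + (0 + 0)) + (a.a.0 + a.a.0) :: ··a··> v1, ··b··> v2
  v1 = a.0 :: ··a··> v3
  v2 = 0 + 0 + (0 + 0) :: ·
  v3 = 0 :: ·
Bisimilarity quotient blocks:
  B0 = {u0, v0}
  B1 = {u1, v1}
  B2 = {u2, u3, v2, v3}
u0 ∈ B0, v0 ∈ B0 → same block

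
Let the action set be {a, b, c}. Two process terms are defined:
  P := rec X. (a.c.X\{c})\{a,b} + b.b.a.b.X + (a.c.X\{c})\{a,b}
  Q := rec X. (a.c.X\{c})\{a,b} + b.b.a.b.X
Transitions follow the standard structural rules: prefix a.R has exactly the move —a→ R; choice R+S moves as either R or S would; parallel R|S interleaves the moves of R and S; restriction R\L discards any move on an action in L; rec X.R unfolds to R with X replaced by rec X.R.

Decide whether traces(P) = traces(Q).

LTS(P): 4 reachable states
  p0 = rec X. (a.c.X\{c})\{a,b} + b.b.a.b.X + (a.c.X\{c})\{a,b} :: --b--▸ p1
  p1 = b.a.b.(rec X. (a.c.X\{c})\{a,b} + b.b.a.b.X + (a.c.X\{c})\{a,b}) :: --b--▸ p2
  p2 = a.b.(rec X. (a.c.X\{c})\{a,b} + b.b.a.b.X + (a.c.X\{c})\{a,b}) :: --a--▸ p3
  p3 = b.(rec X. (a.c.X\{c})\{a,b} + b.b.a.b.X + (a.c.X\{c})\{a,b}) :: --b--▸ p0
LTS(Q): 4 reachable states
  q0 = rec X. (a.c.X\{c})\{a,b} + b.b.a.b.X :: --b--▸ q1
  q1 = b.a.b.(rec X. (a.c.X\{c})\{a,b} + b.b.a.b.X) :: --b--▸ q2
  q2 = a.b.(rec X. (a.c.X\{c})\{a,b} + b.b.a.b.X) :: --a--▸ q3
  q3 = b.(rec X. (a.c.X\{c})\{a,b} + b.b.a.b.X) :: --b--▸ q0
Partition-refinement fixed point:
  B0 = {p0, q0}
  B1 = {p1, q1}
  B2 = {p2, q2}
  B3 = {p3, q3}
p0 ∈ B0, q0 ∈ B0 → same block
Bisimilar ⇒ trace-equivalent.

trace-equivalent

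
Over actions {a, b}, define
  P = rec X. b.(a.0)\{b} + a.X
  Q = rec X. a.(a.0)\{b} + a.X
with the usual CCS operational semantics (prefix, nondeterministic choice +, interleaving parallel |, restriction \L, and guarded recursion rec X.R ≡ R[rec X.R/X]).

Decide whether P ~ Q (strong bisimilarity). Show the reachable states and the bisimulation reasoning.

Reachable graph of P (3 states):
  m0 = rec X. b.(a.0)\{b} + a.X ⊢ --a--▸ m0, --b--▸ m1
  m1 = (a.0)\{b} ⊢ --a--▸ m2
  m2 = 0\{b} ⊢ ∅
Reachable graph of Q (3 states):
  n0 = rec X. a.(a.0)\{b} + a.X ⊢ --a--▸ n0, --a--▸ n1
  n1 = (a.0)\{b} ⊢ --a--▸ n2
  n2 = 0\{b} ⊢ ∅
Partition-refinement fixed point:
  B0 = {m0}
  B1 = {m1, n1}
  B2 = {m2, n2}
  B3 = {n0}
m0 ∈ B0, n0 ∈ B3 → different blocks

NO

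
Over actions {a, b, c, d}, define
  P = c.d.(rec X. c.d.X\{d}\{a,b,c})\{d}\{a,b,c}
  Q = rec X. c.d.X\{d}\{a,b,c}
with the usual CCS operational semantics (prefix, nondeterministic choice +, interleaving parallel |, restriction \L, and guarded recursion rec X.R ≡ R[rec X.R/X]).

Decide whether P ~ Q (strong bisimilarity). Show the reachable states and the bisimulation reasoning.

P's transition system — 3 states:
  s0 = c.d.(rec X. c.d.X\{d}\{a,b,c})\{d}\{a,b,c} has moves =c=> s1
  s1 = d.(rec X. c.d.X\{d}\{a,b,c})\{d}\{a,b,c} has moves =d=> s2
  s2 = (rec X. c.d.X\{d}\{a,b,c})\{d}\{a,b,c} has moves (no moves)
Q's transition system — 3 states:
  t0 = rec X. c.d.X\{d}\{a,b,c} has moves =c=> t1
  t1 = d.(rec X. c.d.X\{d}\{a,b,c})\{d}\{a,b,c} has moves =d=> t2
  t2 = (rec X. c.d.X\{d}\{a,b,c})\{d}\{a,b,c} has moves (no moves)
Partition-refinement fixed point:
  B0 = {s0, t0}
  B1 = {s1, t1}
  B2 = {s2, t2}
s0 ∈ B0, t0 ∈ B0 → same block

bisimilar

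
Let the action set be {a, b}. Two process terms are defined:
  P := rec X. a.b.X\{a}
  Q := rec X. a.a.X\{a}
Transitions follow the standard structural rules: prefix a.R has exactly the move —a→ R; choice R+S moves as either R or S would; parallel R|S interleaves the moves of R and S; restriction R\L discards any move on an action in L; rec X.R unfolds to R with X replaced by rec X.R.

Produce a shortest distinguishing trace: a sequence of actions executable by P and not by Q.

ab

Reachable graph of P (3 states):
  m0 = rec X. a.b.X\{a} has moves --a--▸ m1
  m1 = b.(rec X. a.b.X\{a})\{a} has moves --b--▸ m2
  m2 = (rec X. a.b.X\{a})\{a} has moves deadlocked
Reachable graph of Q (3 states):
  n0 = rec X. a.a.X\{a} has moves --a--▸ n1
  n1 = a.(rec X. a.a.X\{a})\{a} has moves --a--▸ n2
  n2 = (rec X. a.a.X\{a})\{a} has moves deadlocked
Run σ = ⟨ab⟩ on P: start {m0}
  after a @ step 1: {m1}
  after b @ step 2: {m2}
  P completes σ.
Run σ = ⟨ab⟩ on Q: start {n0}
  after a @ step 1: {n1}
  after b @ step 2: ∅  — Q cannot continue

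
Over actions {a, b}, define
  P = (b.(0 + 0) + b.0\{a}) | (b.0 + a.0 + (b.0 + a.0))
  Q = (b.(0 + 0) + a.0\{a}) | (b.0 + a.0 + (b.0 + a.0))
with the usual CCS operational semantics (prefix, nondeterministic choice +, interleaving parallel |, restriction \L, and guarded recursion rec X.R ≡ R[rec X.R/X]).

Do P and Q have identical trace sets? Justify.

trace-distinct — witness ⟨aa⟩

LTS(P): 6 reachable states
  m0 = (b.(0 + 0) + b.0\{a}) | (b.0 + a.0 + (b.0 + a.0)) has moves -a-> m1, -b-> m1, -b-> m2, -b-> m3
  m1 = (b.(0 + 0) + b.0\{a}) | 0 has moves -b-> m4, -b-> m5
  m2 = (0 + 0) | (b.0 + a.0 + (b.0 + a.0)) has moves -a-> m4, -b-> m4
  m3 = 0\{a} | (b.0 + a.0 + (b.0 + a.0)) has moves -a-> m5, -b-> m5
  m4 = (0 + 0) | 0 has moves deadlocked
  m5 = 0\{a} | 0 has moves deadlocked
LTS(Q): 6 reachable states
  n0 = (b.(0 + 0) + a.0\{a}) | (b.0 + a.0 + (b.0 + a.0)) has moves -a-> n1, -a-> n2, -b-> n1, -b-> n3
  n1 = (b.(0 + 0) + a.0\{a}) | 0 has moves -a-> n4, -b-> n5
  n2 = 0\{a} | (b.0 + a.0 + (b.0 + a.0)) has moves -a-> n4, -b-> n4
  n3 = (0 + 0) | (b.0 + a.0 + (b.0 + a.0)) has moves -a-> n5, -b-> n5
  n4 = 0\{a} | 0 has moves deadlocked
  n5 = (0 + 0) | 0 has moves deadlocked
Trace ⟨aa⟩ through Q, begin at {n0}:
  after a @ step 1: {n1, n2}
  after a @ step 2: {n4}
  ✓ Q
Trace ⟨aa⟩ through P, begin at {m0}:
  after a @ step 1: {m1}
  after a @ step 2: no successor for P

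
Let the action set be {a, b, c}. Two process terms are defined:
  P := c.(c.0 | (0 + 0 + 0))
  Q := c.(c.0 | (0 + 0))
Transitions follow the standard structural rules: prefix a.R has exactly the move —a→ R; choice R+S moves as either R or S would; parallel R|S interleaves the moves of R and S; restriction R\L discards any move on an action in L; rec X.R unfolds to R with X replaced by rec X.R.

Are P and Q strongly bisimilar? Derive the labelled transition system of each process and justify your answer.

YES

Reachable graph of P (3 states):
  p0 = c.(c.0 | (0 + 0 + 0)) has moves =c=> p1
  p1 = c.0 | (0 + 0 + 0) has moves =c=> p2
  p2 = 0 | (0 + 0 + 0) has moves ·
Reachable graph of Q (3 states):
  q0 = c.(c.0 | (0 + 0)) has moves =c=> q1
  q1 = c.0 | (0 + 0) has moves =c=> q2
  q2 = 0 | (0 + 0) has moves ·
Coarsest stable partition (strong bisimilarity classes):
  B0 = {p0, q0}
  B1 = {p1, q1}
  B2 = {p2, q2}
p0 ∈ B0, q0 ∈ B0 → same block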